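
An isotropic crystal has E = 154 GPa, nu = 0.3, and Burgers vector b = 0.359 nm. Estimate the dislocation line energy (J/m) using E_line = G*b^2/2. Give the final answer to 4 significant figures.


Step 1: G = E / (2*(1+nu))
G = 154 / (2*(1+0.3)) = 59.2308 GPa = 5.92308e+10 Pa
Step 2: E_line = G*b^2/2
b = 0.359 nm = 3.59e-10 m
E_line = 0.5 * 5.92308e+10 * (3.59e-10)^2 = 3.817e-09 J/m


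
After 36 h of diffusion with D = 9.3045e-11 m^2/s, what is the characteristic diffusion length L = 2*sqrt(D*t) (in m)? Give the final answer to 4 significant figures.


t = 36 hr = 129600 s
Diffusion length = 2*sqrt(D*t)
= 2*sqrt(9.3045e-11 * 129600)
= 6.945e-03 m


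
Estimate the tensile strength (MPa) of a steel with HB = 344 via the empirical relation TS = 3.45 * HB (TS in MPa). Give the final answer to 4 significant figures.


TS (MPa) = 3.45 * HB
TS = 3.45 * 344
TS = 1187 MPa


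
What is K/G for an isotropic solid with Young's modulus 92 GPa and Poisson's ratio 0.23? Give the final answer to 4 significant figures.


G = E / (2*(1+nu))
G = 92 / (2*(1+0.23)) = 37.3984 GPa
K = E / (3*(1-2*nu))
K = 92 / (3*(1-2*0.23)) = 56.7901 GPa
K/G = 56.7901 / 37.3984 = 1.519


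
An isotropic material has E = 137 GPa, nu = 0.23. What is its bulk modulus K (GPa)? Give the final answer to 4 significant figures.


K = E / (3*(1-2*nu))
K = 137 / (3*(1-2*0.23))
K = 84.57 GPa


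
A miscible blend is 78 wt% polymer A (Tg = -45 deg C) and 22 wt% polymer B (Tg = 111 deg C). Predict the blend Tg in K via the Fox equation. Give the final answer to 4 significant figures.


1/Tg = w1/Tg1 + w2/Tg2 (in Kelvin)
Tg1 = 228.15 K, Tg2 = 384.15 K
1/Tg = 0.78/228.15 + 0.22/384.15
Tg = 250.5 K


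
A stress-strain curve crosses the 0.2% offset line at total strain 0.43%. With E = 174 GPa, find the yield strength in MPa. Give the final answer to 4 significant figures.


Offset strain = 0.002
Elastic strain at yield = total_strain - offset = 4.3e-03 - 0.002 = 2.3e-03
sigma_y = E * elastic_strain = 174000 * 2.3e-03
sigma_y = 400.2 MPa


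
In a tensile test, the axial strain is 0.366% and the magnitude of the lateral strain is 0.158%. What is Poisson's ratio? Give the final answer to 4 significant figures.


nu = -epsilon_lat / epsilon_axial
Lateral strain is contraction (negative), so using magnitudes:
nu = 0.158 / 0.366
nu = 0.4317


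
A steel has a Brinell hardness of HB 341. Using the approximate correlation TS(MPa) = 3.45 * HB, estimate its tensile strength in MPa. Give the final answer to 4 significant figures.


TS (MPa) = 3.45 * HB
TS = 3.45 * 341
TS = 1176 MPa


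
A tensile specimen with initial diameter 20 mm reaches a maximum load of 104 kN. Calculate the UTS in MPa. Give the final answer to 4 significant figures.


A0 = pi*(d/2)^2 = pi*(20/2)^2 = 314.159 mm^2
UTS = F_max / A0 = 104*1000 / 314.159
UTS = 331 MPa


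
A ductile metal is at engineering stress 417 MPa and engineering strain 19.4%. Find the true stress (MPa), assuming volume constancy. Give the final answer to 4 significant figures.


sigma_true = sigma_eng * (1 + epsilon_eng)
sigma_true = 417 * (1 + 0.194)
sigma_true = 497.9 MPa


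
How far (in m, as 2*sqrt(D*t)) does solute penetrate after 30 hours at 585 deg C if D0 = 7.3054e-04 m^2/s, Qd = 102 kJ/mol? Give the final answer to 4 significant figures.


Step 1: D = D0 * exp(-Qd/(R*T))
T = 858.15 K
D = 7.3054e-04 * exp(-102e3 / (8.314 * 858.15)) = 4.5164e-10 m^2/s
Step 2: L = 2*sqrt(D*t)
t = 30 h = 108000 s
L = 2*sqrt(4.5164e-10 * 108000) = 0.01397 m


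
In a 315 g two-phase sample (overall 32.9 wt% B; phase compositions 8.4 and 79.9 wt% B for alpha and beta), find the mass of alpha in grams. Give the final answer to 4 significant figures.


f_alpha = (C_beta - C0) / (C_beta - C_alpha)
f_alpha = (79.9 - 32.9) / (79.9 - 8.4) = 0.657343
m_alpha = f_alpha * m_total = 0.657343 * 315 = 207.1 g


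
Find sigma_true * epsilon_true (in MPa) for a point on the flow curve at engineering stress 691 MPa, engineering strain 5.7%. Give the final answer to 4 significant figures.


sigma_true = sigma_eng * (1 + epsilon_eng)
sigma_true = 691 * (1 + 0.057) = 730.387 MPa
epsilon_true = ln(1 + epsilon_eng)
epsilon_true = ln(1 + 0.057) = 0.0554347
sigma_true * epsilon_true = 730.387 * 0.0554347 = 40.49 MPa


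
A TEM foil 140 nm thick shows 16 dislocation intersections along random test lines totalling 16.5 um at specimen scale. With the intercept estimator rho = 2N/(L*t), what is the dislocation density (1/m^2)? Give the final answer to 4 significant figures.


rho = 2N / (L * t)
L = 16.5 um = 1.65e-05 m, t = 140 nm = 1.4e-07 m
rho = 2 * 16 / (1.65e-05 * 1.4e-07)
rho = 1.385e+13 1/m^2


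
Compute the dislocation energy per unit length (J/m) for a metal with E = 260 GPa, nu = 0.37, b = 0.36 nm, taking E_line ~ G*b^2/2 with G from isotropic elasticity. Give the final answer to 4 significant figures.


Step 1: G = E / (2*(1+nu))
G = 260 / (2*(1+0.37)) = 94.8905 GPa = 9.48905e+10 Pa
Step 2: E_line = G*b^2/2
b = 0.36 nm = 3.6e-10 m
E_line = 0.5 * 9.48905e+10 * (3.6e-10)^2 = 6.149e-09 J/m


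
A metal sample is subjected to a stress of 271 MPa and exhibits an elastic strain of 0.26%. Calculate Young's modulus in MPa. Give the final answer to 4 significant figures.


E = sigma / epsilon
epsilon = 0.26% = 2.6e-03
E = 271 / 2.6e-03
E = 104200 MPa


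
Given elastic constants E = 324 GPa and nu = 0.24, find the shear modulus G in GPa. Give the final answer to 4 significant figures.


G = E / (2*(1+nu))
G = 324 / (2*(1+0.24))
G = 130.6 GPa


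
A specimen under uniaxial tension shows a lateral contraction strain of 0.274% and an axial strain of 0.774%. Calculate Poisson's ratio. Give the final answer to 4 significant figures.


nu = -epsilon_lat / epsilon_axial
Lateral strain is contraction (negative), so using magnitudes:
nu = 0.274 / 0.774
nu = 0.354


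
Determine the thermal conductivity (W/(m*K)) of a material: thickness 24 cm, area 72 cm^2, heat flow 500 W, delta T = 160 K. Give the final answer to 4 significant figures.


k = Q*L / (A*dT)
L = 0.24 m, A = 7.2e-03 m^2
k = 500 * 0.24 / (7.2e-03 * 160)
k = 104.2 W/(m*K)


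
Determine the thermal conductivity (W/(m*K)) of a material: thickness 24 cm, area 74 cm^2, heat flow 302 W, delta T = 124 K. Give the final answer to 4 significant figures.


k = Q*L / (A*dT)
L = 0.24 m, A = 7.4e-03 m^2
k = 302 * 0.24 / (7.4e-03 * 124)
k = 78.99 W/(m*K)


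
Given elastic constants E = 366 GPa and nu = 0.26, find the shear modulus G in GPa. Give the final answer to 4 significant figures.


G = E / (2*(1+nu))
G = 366 / (2*(1+0.26))
G = 145.2 GPa


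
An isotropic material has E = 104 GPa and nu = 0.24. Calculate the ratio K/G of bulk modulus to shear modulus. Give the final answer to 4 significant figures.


G = E / (2*(1+nu))
G = 104 / (2*(1+0.24)) = 41.9355 GPa
K = E / (3*(1-2*nu))
K = 104 / (3*(1-2*0.24)) = 66.6667 GPa
K/G = 66.6667 / 41.9355 = 1.59


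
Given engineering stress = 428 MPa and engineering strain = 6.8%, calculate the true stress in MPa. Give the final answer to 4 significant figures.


sigma_true = sigma_eng * (1 + epsilon_eng)
sigma_true = 428 * (1 + 0.068)
sigma_true = 457.1 MPa


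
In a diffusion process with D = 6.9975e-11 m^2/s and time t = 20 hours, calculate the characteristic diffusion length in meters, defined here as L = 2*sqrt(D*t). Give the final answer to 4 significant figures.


t = 20 hr = 72000 s
Diffusion length = 2*sqrt(D*t)
= 2*sqrt(6.9975e-11 * 72000)
= 4.489e-03 m


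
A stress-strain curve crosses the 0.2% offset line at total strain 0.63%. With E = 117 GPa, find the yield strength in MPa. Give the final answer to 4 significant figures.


Offset strain = 0.002
Elastic strain at yield = total_strain - offset = 6.3e-03 - 0.002 = 4.3e-03
sigma_y = E * elastic_strain = 117000 * 4.3e-03
sigma_y = 503.1 MPa


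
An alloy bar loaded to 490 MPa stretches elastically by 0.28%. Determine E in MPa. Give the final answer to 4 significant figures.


E = sigma / epsilon
epsilon = 0.28% = 2.8e-03
E = 490 / 2.8e-03
E = 175000 MPa


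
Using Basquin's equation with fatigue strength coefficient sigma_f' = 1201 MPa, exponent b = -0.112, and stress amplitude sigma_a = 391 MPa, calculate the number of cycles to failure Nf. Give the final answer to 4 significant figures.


sigma_a = sigma_f' * (2*Nf)^b
2*Nf = (sigma_a / sigma_f')^(1/b)
2*Nf = (391 / 1201)^(1/-0.112)
2*Nf = 22463.9
Nf = 11230 cycles


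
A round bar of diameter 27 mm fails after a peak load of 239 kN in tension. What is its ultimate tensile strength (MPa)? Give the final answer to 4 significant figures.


A0 = pi*(d/2)^2 = pi*(27/2)^2 = 572.555 mm^2
UTS = F_max / A0 = 239*1000 / 572.555
UTS = 417.4 MPa


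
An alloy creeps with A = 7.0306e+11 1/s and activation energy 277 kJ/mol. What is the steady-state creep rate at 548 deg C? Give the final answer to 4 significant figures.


rate = A * exp(-Q / (R*T))
T = 548 + 273.15 = 821.15 K
rate = 7.0306e+11 * exp(-277e3 / (8.314 * 821.15))
rate = 1.682e-06 1/s


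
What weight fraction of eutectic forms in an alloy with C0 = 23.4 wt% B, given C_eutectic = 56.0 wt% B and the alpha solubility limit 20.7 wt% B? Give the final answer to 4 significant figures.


f_primary = (C_e - C0) / (C_e - C_alpha_max)
f_primary = (56.0 - 23.4) / (56.0 - 20.7)
f_primary = 0.923513
f_eutectic = 1 - 0.923513 = 0.07649


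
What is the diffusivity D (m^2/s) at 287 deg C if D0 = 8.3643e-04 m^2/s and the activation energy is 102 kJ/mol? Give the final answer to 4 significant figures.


D = D0 * exp(-Qd / (R*T))
T = 560.15 K
D = 8.3643e-04 * exp(-102e3 / (8.314 * 560.15))
D = 2.573e-13 m^2/s


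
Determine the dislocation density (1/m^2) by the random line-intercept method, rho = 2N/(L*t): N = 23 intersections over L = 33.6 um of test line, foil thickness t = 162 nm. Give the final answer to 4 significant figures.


rho = 2N / (L * t)
L = 33.6 um = 3.36e-05 m, t = 162 nm = 1.62e-07 m
rho = 2 * 23 / (3.36e-05 * 1.62e-07)
rho = 8.451e+12 1/m^2


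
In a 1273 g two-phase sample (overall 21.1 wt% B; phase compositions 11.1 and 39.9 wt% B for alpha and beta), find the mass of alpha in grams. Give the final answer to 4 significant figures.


f_alpha = (C_beta - C0) / (C_beta - C_alpha)
f_alpha = (39.9 - 21.1) / (39.9 - 11.1) = 0.652778
m_alpha = f_alpha * m_total = 0.652778 * 1273 = 831 g


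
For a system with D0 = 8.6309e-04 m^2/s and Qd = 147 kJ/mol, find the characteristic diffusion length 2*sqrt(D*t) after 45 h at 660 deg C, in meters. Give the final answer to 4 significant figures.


Step 1: D = D0 * exp(-Qd/(R*T))
T = 933.15 K
D = 8.6309e-04 * exp(-147e3 / (8.314 * 933.15)) = 5.0955e-12 m^2/s
Step 2: L = 2*sqrt(D*t)
t = 45 h = 162000 s
L = 2*sqrt(5.0955e-12 * 162000) = 1.817e-03 m


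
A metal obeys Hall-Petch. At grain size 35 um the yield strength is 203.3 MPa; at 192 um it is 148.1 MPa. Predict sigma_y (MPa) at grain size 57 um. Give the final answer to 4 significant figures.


sigma_y = sigma0 + k / sqrt(d)
1/sqrt(d1) = 1/sqrt(3.5e-05) = 169.031;  1/sqrt(d2) = 72.1688
k = (sigma1 - sigma2) / (1/sqrt(d1) - 1/sqrt(d2)) = (203.3 - 148.1) / (169.031 - 72.1688) = 0.569883 MPa*m^0.5
sigma0 = sigma1 - k/sqrt(d1) = 203.3 - 0.569883*169.031 = 106.972 MPa
sigma_y(d3) = 106.972 + 0.569883 / sqrt(5.7e-05) = 182.5 MPa


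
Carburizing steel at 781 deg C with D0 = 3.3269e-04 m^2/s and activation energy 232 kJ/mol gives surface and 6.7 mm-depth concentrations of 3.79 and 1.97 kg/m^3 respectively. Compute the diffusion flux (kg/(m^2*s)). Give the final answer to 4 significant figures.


Step 1: D = D0 * exp(-Qd/(R*T))
T = 781 + 273.15 = 1054.15 K
D = 3.3269e-04 * exp(-232e3 / (8.314 * 1054.15)) = 1.06094e-15 m^2/s
Step 2: J = D * (C1 - C2) / dx
J = 1.06094e-15 * (3.79 - 1.97) / 6.7e-03
J = 2.882e-13 kg/(m^2*s)


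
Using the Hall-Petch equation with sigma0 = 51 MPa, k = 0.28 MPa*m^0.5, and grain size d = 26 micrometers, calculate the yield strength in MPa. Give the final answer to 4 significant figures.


sigma_y = sigma0 + k / sqrt(d)
d = 26 um = 2.6e-05 m
sigma_y = 51 + 0.28 / sqrt(2.6e-05)
sigma_y = 105.9 MPa


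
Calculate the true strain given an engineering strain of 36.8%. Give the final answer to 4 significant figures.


epsilon_true = ln(1 + epsilon_eng)
epsilon_true = ln(1 + 0.368)
epsilon_true = 0.3133


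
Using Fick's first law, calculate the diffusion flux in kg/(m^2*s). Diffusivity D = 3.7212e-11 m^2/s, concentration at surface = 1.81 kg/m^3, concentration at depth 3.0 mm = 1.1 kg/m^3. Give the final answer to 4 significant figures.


J = -D * (dC/dx) = D * (C1 - C2) / dx
J = 3.7212e-11 * (1.81 - 1.1) / 3e-03
J = 8.807e-09 kg/(m^2*s)


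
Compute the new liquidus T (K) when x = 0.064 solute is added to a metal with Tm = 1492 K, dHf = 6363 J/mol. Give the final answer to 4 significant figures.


dT = R*Tm^2*x / dHf
dT = 8.314 * 1492^2 * 0.064 / 6363
dT = 186.151 K
T_new = 1492 - 186.151 = 1306 K


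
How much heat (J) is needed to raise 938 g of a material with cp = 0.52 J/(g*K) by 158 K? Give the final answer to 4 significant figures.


Q = m * cp * dT
Q = 938 * 0.52 * 158
Q = 77070 J


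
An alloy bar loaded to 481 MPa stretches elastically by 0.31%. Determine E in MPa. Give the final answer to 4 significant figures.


E = sigma / epsilon
epsilon = 0.31% = 3.1e-03
E = 481 / 3.1e-03
E = 155200 MPa


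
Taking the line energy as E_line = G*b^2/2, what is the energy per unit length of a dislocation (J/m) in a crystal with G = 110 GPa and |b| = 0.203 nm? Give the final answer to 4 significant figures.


E = G*b^2/2
b = 0.203 nm = 2.03e-10 m
G = 110 GPa = 1.1e+11 Pa
E = 0.5 * 1.1e+11 * (2.03e-10)^2
E = 2.266e-09 J/m


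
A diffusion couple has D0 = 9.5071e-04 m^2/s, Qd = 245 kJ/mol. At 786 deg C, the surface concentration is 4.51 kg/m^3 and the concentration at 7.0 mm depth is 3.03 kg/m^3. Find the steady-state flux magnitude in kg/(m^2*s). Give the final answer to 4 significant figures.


Step 1: D = D0 * exp(-Qd/(R*T))
T = 786 + 273.15 = 1059.15 K
D = 9.5071e-04 * exp(-245e3 / (8.314 * 1059.15)) = 7.84914e-16 m^2/s
Step 2: J = D * (C1 - C2) / dx
J = 7.84914e-16 * (4.51 - 3.03) / 7e-03
J = 1.66e-13 kg/(m^2*s)


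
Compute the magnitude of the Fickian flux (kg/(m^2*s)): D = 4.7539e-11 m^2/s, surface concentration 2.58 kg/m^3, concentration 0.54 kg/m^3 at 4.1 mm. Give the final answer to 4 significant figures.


J = -D * (dC/dx) = D * (C1 - C2) / dx
J = 4.7539e-11 * (2.58 - 0.54) / 4.1e-03
J = 2.365e-08 kg/(m^2*s)


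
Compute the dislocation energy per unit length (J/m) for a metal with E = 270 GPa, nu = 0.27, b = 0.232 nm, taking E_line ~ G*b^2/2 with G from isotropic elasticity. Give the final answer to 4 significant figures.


Step 1: G = E / (2*(1+nu))
G = 270 / (2*(1+0.27)) = 106.299 GPa = 1.06299e+11 Pa
Step 2: E_line = G*b^2/2
b = 0.232 nm = 2.32e-10 m
E_line = 0.5 * 1.06299e+11 * (2.32e-10)^2 = 2.861e-09 J/m


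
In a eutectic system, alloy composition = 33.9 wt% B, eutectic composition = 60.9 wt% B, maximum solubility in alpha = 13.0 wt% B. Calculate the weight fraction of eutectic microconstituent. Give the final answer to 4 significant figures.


f_primary = (C_e - C0) / (C_e - C_alpha_max)
f_primary = (60.9 - 33.9) / (60.9 - 13.0)
f_primary = 0.563674
f_eutectic = 1 - 0.563674 = 0.4363


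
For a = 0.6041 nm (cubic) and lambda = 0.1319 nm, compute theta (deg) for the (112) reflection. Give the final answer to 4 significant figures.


d = a / sqrt(h^2+k^2+l^2)
d = 0.6041 / sqrt(6) = 0.246623 nm
lambda = 2*d*sin(theta)  =>  sin(theta) = lambda / (2*d)
sin(theta) = 0.1319 / (2 * 0.246623) = 0.267412
theta = 15.51 deg


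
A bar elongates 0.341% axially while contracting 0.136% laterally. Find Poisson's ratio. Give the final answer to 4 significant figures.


nu = -epsilon_lat / epsilon_axial
Lateral strain is contraction (negative), so using magnitudes:
nu = 0.136 / 0.341
nu = 0.3988


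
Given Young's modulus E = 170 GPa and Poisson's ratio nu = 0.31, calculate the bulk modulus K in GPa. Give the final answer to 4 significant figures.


K = E / (3*(1-2*nu))
K = 170 / (3*(1-2*0.31))
K = 149.1 GPa


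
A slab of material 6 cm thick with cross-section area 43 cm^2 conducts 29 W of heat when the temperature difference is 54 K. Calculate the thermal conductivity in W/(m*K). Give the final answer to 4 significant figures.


k = Q*L / (A*dT)
L = 0.06 m, A = 4.3e-03 m^2
k = 29 * 0.06 / (4.3e-03 * 54)
k = 7.494 W/(m*K)


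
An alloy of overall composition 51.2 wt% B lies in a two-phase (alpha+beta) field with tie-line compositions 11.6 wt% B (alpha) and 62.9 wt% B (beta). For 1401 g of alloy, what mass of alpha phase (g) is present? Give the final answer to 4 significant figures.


f_alpha = (C_beta - C0) / (C_beta - C_alpha)
f_alpha = (62.9 - 51.2) / (62.9 - 11.6) = 0.22807
m_alpha = f_alpha * m_total = 0.22807 * 1401 = 319.5 g


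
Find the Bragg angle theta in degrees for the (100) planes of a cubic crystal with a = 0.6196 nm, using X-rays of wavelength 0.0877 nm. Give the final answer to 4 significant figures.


d = a / sqrt(h^2+k^2+l^2)
d = 0.6196 / sqrt(1) = 0.6196 nm
lambda = 2*d*sin(theta)  =>  sin(theta) = lambda / (2*d)
sin(theta) = 0.0877 / (2 * 0.6196) = 0.0707715
theta = 4.058 deg


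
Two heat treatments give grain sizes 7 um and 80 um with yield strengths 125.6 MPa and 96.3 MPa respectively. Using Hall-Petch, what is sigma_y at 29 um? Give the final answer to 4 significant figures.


sigma_y = sigma0 + k / sqrt(d)
1/sqrt(d1) = 1/sqrt(7e-06) = 377.964;  1/sqrt(d2) = 111.803
k = (sigma1 - sigma2) / (1/sqrt(d1) - 1/sqrt(d2)) = (125.6 - 96.3) / (377.964 - 111.803) = 0.110084 MPa*m^0.5
sigma0 = sigma1 - k/sqrt(d1) = 125.6 - 0.110084*377.964 = 83.9923 MPa
sigma_y(d3) = 83.9923 + 0.110084 / sqrt(2.9e-05) = 104.4 MPa


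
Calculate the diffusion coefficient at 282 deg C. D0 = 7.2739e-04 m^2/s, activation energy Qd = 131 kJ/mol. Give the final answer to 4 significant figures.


D = D0 * exp(-Qd / (R*T))
T = 555.15 K
D = 7.2739e-04 * exp(-131e3 / (8.314 * 555.15))
D = 3.431e-16 m^2/s


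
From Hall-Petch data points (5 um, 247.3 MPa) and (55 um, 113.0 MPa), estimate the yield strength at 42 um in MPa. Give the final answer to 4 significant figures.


sigma_y = sigma0 + k / sqrt(d)
1/sqrt(d1) = 1/sqrt(5e-06) = 447.214;  1/sqrt(d2) = 134.84
k = (sigma1 - sigma2) / (1/sqrt(d1) - 1/sqrt(d2)) = (247.3 - 113.0) / (447.214 - 134.84) = 0.429934 MPa*m^0.5
sigma0 = sigma1 - k/sqrt(d1) = 247.3 - 0.429934*447.214 = 55.0277 MPa
sigma_y(d3) = 55.0277 + 0.429934 / sqrt(4.2e-05) = 121.4 MPa


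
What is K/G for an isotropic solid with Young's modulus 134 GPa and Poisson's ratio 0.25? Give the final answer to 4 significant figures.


G = E / (2*(1+nu))
G = 134 / (2*(1+0.25)) = 53.6 GPa
K = E / (3*(1-2*nu))
K = 134 / (3*(1-2*0.25)) = 89.3333 GPa
K/G = 89.3333 / 53.6 = 1.667


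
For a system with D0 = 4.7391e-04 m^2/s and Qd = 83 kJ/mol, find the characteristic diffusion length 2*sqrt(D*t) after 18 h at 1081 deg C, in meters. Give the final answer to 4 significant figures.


Step 1: D = D0 * exp(-Qd/(R*T))
T = 1354.15 K
D = 4.7391e-04 * exp(-83e3 / (8.314 * 1354.15)) = 2.97824e-07 m^2/s
Step 2: L = 2*sqrt(D*t)
t = 18 h = 64800 s
L = 2*sqrt(2.97824e-07 * 64800) = 0.2778 m


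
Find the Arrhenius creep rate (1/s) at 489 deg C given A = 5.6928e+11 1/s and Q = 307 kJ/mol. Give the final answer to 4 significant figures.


rate = A * exp(-Q / (R*T))
T = 489 + 273.15 = 762.15 K
rate = 5.6928e+11 * exp(-307e3 / (8.314 * 762.15))
rate = 5.177e-10 1/s


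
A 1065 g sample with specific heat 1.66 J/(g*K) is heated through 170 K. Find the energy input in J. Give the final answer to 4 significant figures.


Q = m * cp * dT
Q = 1065 * 1.66 * 170
Q = 300500 J


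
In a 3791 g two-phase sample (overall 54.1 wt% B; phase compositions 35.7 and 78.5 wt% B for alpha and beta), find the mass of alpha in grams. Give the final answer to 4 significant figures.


f_alpha = (C_beta - C0) / (C_beta - C_alpha)
f_alpha = (78.5 - 54.1) / (78.5 - 35.7) = 0.570093
m_alpha = f_alpha * m_total = 0.570093 * 3791 = 2161 g


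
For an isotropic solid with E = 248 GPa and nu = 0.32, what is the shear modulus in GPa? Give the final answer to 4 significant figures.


G = E / (2*(1+nu))
G = 248 / (2*(1+0.32))
G = 93.94 GPa


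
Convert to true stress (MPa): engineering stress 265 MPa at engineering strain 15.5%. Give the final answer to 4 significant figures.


sigma_true = sigma_eng * (1 + epsilon_eng)
sigma_true = 265 * (1 + 0.155)
sigma_true = 306.1 MPa


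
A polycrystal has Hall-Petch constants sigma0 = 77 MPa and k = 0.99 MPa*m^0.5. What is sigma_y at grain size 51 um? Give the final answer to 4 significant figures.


sigma_y = sigma0 + k / sqrt(d)
d = 51 um = 5.1e-05 m
sigma_y = 77 + 0.99 / sqrt(5.1e-05)
sigma_y = 215.6 MPa


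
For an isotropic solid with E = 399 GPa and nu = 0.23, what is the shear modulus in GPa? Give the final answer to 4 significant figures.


G = E / (2*(1+nu))
G = 399 / (2*(1+0.23))
G = 162.2 GPa


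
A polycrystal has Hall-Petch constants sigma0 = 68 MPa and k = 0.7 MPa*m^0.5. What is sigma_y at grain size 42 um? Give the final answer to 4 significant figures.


sigma_y = sigma0 + k / sqrt(d)
d = 42 um = 4.2e-05 m
sigma_y = 68 + 0.7 / sqrt(4.2e-05)
sigma_y = 176 MPa


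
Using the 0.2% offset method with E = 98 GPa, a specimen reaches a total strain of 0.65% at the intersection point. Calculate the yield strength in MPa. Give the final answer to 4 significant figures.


Offset strain = 0.002
Elastic strain at yield = total_strain - offset = 6.5e-03 - 0.002 = 4.5e-03
sigma_y = E * elastic_strain = 98000 * 4.5e-03
sigma_y = 441 MPa


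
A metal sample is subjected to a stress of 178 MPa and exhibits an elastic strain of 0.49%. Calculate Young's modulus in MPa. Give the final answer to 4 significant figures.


E = sigma / epsilon
epsilon = 0.49% = 4.9e-03
E = 178 / 4.9e-03
E = 36330 MPa


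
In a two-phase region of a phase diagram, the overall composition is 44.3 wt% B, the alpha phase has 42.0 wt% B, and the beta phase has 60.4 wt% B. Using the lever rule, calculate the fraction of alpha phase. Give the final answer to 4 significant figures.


f_alpha = (C_beta - C0) / (C_beta - C_alpha)
f_alpha = (60.4 - 44.3) / (60.4 - 42.0)
f_alpha = 0.875


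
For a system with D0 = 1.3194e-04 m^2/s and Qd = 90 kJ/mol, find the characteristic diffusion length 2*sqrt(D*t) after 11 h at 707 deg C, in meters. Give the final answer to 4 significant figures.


Step 1: D = D0 * exp(-Qd/(R*T))
T = 980.15 K
D = 1.3194e-04 * exp(-90e3 / (8.314 * 980.15)) = 2.10804e-09 m^2/s
Step 2: L = 2*sqrt(D*t)
t = 11 h = 39600 s
L = 2*sqrt(2.10804e-09 * 39600) = 0.01827 m


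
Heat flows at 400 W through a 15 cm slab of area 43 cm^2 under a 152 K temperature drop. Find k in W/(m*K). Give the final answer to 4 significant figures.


k = Q*L / (A*dT)
L = 0.15 m, A = 4.3e-03 m^2
k = 400 * 0.15 / (4.3e-03 * 152)
k = 91.8 W/(m*K)


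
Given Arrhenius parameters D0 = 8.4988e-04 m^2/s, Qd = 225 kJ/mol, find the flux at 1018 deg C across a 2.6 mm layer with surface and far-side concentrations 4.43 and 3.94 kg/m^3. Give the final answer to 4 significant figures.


Step 1: D = D0 * exp(-Qd/(R*T))
T = 1018 + 273.15 = 1291.15 K
D = 8.4988e-04 * exp(-225e3 / (8.314 * 1291.15)) = 6.7058e-13 m^2/s
Step 2: J = D * (C1 - C2) / dx
J = 6.7058e-13 * (4.43 - 3.94) / 2.6e-03
J = 1.264e-10 kg/(m^2*s)


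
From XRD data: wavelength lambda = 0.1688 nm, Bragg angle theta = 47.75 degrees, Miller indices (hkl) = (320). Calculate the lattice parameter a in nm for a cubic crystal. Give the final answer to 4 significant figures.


d = lambda / (2*sin(theta))
d = 0.1688 / (2*sin(47.75 deg))
d = 0.11402 nm
a = d * sqrt(h^2+k^2+l^2) = 0.11402 * sqrt(13)
a = 0.4111 nm


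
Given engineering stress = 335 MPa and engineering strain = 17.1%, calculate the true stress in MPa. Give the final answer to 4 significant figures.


sigma_true = sigma_eng * (1 + epsilon_eng)
sigma_true = 335 * (1 + 0.171)
sigma_true = 392.3 MPa


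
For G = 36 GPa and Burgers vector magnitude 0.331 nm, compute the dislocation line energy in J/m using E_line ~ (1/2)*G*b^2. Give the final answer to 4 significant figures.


E = G*b^2/2
b = 0.331 nm = 3.31e-10 m
G = 36 GPa = 3.6e+10 Pa
E = 0.5 * 3.6e+10 * (3.31e-10)^2
E = 1.972e-09 J/m


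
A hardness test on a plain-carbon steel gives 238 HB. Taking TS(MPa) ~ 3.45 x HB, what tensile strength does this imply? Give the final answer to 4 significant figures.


TS (MPa) = 3.45 * HB
TS = 3.45 * 238
TS = 821.1 MPa


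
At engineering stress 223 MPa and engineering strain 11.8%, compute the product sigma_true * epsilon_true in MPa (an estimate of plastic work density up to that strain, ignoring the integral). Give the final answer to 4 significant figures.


sigma_true = sigma_eng * (1 + epsilon_eng)
sigma_true = 223 * (1 + 0.118) = 249.314 MPa
epsilon_true = ln(1 + epsilon_eng)
epsilon_true = ln(1 + 0.118) = 0.111541
sigma_true * epsilon_true = 249.314 * 0.111541 = 27.81 MPa


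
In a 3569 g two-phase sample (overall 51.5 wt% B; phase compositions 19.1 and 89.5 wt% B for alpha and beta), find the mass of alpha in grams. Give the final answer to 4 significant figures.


f_alpha = (C_beta - C0) / (C_beta - C_alpha)
f_alpha = (89.5 - 51.5) / (89.5 - 19.1) = 0.539773
m_alpha = f_alpha * m_total = 0.539773 * 3569 = 1926 g


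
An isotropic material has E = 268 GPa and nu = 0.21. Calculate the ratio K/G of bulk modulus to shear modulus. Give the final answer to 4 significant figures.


G = E / (2*(1+nu))
G = 268 / (2*(1+0.21)) = 110.744 GPa
K = E / (3*(1-2*nu))
K = 268 / (3*(1-2*0.21)) = 154.023 GPa
K/G = 154.023 / 110.744 = 1.391


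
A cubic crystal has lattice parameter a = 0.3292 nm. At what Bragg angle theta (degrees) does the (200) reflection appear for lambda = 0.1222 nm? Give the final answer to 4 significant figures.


d = a / sqrt(h^2+k^2+l^2)
d = 0.3292 / sqrt(4) = 0.1646 nm
lambda = 2*d*sin(theta)  =>  sin(theta) = lambda / (2*d)
sin(theta) = 0.1222 / (2 * 0.1646) = 0.371203
theta = 21.79 deg


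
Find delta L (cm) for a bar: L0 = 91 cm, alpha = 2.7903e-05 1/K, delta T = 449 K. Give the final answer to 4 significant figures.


dL = L0 * alpha * dT
dL = 91 * 2.7903e-05 * 449
dL = 1.14 cm


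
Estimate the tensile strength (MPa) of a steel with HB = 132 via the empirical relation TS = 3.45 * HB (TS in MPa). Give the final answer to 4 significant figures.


TS (MPa) = 3.45 * HB
TS = 3.45 * 132
TS = 455.4 MPa


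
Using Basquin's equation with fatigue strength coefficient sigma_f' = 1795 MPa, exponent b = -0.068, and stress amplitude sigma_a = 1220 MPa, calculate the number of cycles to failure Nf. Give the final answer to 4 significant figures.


sigma_a = sigma_f' * (2*Nf)^b
2*Nf = (sigma_a / sigma_f')^(1/b)
2*Nf = (1220 / 1795)^(1/-0.068)
2*Nf = 292.58
Nf = 146.3 cycles


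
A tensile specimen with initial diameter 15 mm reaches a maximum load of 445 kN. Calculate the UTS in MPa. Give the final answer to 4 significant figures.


A0 = pi*(d/2)^2 = pi*(15/2)^2 = 176.715 mm^2
UTS = F_max / A0 = 445*1000 / 176.715
UTS = 2518 MPa


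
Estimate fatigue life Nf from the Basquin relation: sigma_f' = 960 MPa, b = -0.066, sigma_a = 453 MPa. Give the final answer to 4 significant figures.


sigma_a = sigma_f' * (2*Nf)^b
2*Nf = (sigma_a / sigma_f')^(1/b)
2*Nf = (453 / 960)^(1/-0.066)
2*Nf = 87501.5
Nf = 43750 cycles


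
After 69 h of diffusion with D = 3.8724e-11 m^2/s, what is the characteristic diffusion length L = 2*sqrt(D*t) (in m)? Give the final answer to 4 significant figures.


t = 69 hr = 248400 s
Diffusion length = 2*sqrt(D*t)
= 2*sqrt(3.8724e-11 * 248400)
= 6.203e-03 m


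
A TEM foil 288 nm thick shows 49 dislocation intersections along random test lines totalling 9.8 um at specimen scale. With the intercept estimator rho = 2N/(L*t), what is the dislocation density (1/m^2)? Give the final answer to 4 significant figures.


rho = 2N / (L * t)
L = 9.8 um = 9.8e-06 m, t = 288 nm = 2.88e-07 m
rho = 2 * 49 / (9.8e-06 * 2.88e-07)
rho = 3.472e+13 1/m^2


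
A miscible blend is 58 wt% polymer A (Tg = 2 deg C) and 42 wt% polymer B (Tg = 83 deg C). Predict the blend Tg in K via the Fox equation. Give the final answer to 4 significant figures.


1/Tg = w1/Tg1 + w2/Tg2 (in Kelvin)
Tg1 = 275.15 K, Tg2 = 356.15 K
1/Tg = 0.58/275.15 + 0.42/356.15
Tg = 304.2 K


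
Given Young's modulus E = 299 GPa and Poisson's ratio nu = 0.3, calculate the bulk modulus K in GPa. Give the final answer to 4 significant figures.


K = E / (3*(1-2*nu))
K = 299 / (3*(1-2*0.3))
K = 249.2 GPa


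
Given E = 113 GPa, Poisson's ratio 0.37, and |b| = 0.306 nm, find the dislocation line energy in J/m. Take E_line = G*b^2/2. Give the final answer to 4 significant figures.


Step 1: G = E / (2*(1+nu))
G = 113 / (2*(1+0.37)) = 41.2409 GPa = 4.12409e+10 Pa
Step 2: E_line = G*b^2/2
b = 0.306 nm = 3.06e-10 m
E_line = 0.5 * 4.12409e+10 * (3.06e-10)^2 = 1.931e-09 J/m


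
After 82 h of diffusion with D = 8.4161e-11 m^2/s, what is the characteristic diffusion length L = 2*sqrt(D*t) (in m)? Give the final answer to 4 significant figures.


t = 82 hr = 295200 s
Diffusion length = 2*sqrt(D*t)
= 2*sqrt(8.4161e-11 * 295200)
= 9.969e-03 m


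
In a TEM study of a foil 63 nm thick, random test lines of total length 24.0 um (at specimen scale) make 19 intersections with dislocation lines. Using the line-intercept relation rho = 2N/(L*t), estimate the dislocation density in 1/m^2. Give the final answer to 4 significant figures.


rho = 2N / (L * t)
L = 24.0 um = 2.4e-05 m, t = 63 nm = 6.3e-08 m
rho = 2 * 19 / (2.4e-05 * 6.3e-08)
rho = 2.513e+13 1/m^2


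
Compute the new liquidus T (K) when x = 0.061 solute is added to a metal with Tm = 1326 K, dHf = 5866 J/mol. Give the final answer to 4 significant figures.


dT = R*Tm^2*x / dHf
dT = 8.314 * 1326^2 * 0.061 / 5866
dT = 152.014 K
T_new = 1326 - 152.014 = 1174 K


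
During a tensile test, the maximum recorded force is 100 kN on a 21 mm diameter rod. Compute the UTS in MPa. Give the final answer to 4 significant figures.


A0 = pi*(d/2)^2 = pi*(21/2)^2 = 346.361 mm^2
UTS = F_max / A0 = 100*1000 / 346.361
UTS = 288.7 MPa


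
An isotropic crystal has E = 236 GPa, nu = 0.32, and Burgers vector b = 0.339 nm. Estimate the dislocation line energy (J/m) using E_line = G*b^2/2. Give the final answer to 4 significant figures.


Step 1: G = E / (2*(1+nu))
G = 236 / (2*(1+0.32)) = 89.3939 GPa = 8.93939e+10 Pa
Step 2: E_line = G*b^2/2
b = 0.339 nm = 3.39e-10 m
E_line = 0.5 * 8.93939e+10 * (3.39e-10)^2 = 5.137e-09 J/m


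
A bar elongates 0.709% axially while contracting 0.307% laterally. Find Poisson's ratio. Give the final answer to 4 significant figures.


nu = -epsilon_lat / epsilon_axial
Lateral strain is contraction (negative), so using magnitudes:
nu = 0.307 / 0.709
nu = 0.433


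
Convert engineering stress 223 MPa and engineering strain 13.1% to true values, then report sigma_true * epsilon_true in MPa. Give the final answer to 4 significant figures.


sigma_true = sigma_eng * (1 + epsilon_eng)
sigma_true = 223 * (1 + 0.131) = 252.213 MPa
epsilon_true = ln(1 + epsilon_eng)
epsilon_true = ln(1 + 0.131) = 0.123102
sigma_true * epsilon_true = 252.213 * 0.123102 = 31.05 MPa


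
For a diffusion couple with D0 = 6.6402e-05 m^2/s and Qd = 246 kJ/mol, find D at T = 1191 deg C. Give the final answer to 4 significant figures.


D = D0 * exp(-Qd / (R*T))
T = 1464.15 K
D = 6.6402e-05 * exp(-246e3 / (8.314 * 1464.15))
D = 1.111e-13 m^2/s


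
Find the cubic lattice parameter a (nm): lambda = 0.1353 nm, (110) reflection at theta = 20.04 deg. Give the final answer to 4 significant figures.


d = lambda / (2*sin(theta))
d = 0.1353 / (2*sin(20.04 deg))
d = 0.197417 nm
a = d * sqrt(h^2+k^2+l^2) = 0.197417 * sqrt(2)
a = 0.2792 nm


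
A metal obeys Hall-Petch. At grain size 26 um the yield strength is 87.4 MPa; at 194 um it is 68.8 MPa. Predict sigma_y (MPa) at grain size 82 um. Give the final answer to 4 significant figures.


sigma_y = sigma0 + k / sqrt(d)
1/sqrt(d1) = 1/sqrt(2.6e-05) = 196.116;  1/sqrt(d2) = 71.7958
k = (sigma1 - sigma2) / (1/sqrt(d1) - 1/sqrt(d2)) = (87.4 - 68.8) / (196.116 - 71.7958) = 0.149614 MPa*m^0.5
sigma0 = sigma1 - k/sqrt(d1) = 87.4 - 0.149614*196.116 = 58.0584 MPa
sigma_y(d3) = 58.0584 + 0.149614 / sqrt(8.2e-05) = 74.58 MPa


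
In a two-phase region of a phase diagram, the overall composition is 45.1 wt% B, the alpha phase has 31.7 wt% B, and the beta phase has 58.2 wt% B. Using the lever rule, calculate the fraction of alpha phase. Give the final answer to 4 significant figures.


f_alpha = (C_beta - C0) / (C_beta - C_alpha)
f_alpha = (58.2 - 45.1) / (58.2 - 31.7)
f_alpha = 0.4943


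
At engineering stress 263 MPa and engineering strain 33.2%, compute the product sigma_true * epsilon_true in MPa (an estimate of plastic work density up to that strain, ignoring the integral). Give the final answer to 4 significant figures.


sigma_true = sigma_eng * (1 + epsilon_eng)
sigma_true = 263 * (1 + 0.332) = 350.316 MPa
epsilon_true = ln(1 + epsilon_eng)
epsilon_true = ln(1 + 0.332) = 0.286682
sigma_true * epsilon_true = 350.316 * 0.286682 = 100.4 MPa


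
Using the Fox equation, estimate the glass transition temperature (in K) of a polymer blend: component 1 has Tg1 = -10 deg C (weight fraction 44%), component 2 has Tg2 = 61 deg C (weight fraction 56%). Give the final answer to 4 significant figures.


1/Tg = w1/Tg1 + w2/Tg2 (in Kelvin)
Tg1 = 263.15 K, Tg2 = 334.15 K
1/Tg = 0.44/263.15 + 0.56/334.15
Tg = 298.7 K


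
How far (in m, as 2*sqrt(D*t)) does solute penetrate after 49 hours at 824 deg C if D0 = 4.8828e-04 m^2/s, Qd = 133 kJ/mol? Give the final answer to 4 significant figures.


Step 1: D = D0 * exp(-Qd/(R*T))
T = 1097.15 K
D = 4.8828e-04 * exp(-133e3 / (8.314 * 1097.15)) = 2.27191e-10 m^2/s
Step 2: L = 2*sqrt(D*t)
t = 49 h = 176400 s
L = 2*sqrt(2.27191e-10 * 176400) = 0.01266 m


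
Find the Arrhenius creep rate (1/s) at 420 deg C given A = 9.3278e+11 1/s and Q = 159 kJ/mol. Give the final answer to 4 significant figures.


rate = A * exp(-Q / (R*T))
T = 420 + 273.15 = 693.15 K
rate = 9.3278e+11 * exp(-159e3 / (8.314 * 693.15))
rate = 0.9713 1/s


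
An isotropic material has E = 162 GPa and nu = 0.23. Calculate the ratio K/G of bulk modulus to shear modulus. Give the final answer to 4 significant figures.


G = E / (2*(1+nu))
G = 162 / (2*(1+0.23)) = 65.8537 GPa
K = E / (3*(1-2*nu))
K = 162 / (3*(1-2*0.23)) = 100 GPa
K/G = 100 / 65.8537 = 1.519


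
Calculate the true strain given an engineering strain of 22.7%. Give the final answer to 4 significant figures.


epsilon_true = ln(1 + epsilon_eng)
epsilon_true = ln(1 + 0.227)
epsilon_true = 0.2046


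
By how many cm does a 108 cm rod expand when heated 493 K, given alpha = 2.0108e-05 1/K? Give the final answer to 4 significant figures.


dL = L0 * alpha * dT
dL = 108 * 2.0108e-05 * 493
dL = 1.071 cm


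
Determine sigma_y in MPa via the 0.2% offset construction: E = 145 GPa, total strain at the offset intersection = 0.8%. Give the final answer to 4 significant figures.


Offset strain = 0.002
Elastic strain at yield = total_strain - offset = 8e-03 - 0.002 = 6e-03
sigma_y = E * elastic_strain = 145000 * 6e-03
sigma_y = 870 MPa


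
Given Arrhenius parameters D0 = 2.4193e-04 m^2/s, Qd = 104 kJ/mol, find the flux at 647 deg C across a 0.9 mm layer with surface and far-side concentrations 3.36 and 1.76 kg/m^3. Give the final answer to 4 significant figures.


Step 1: D = D0 * exp(-Qd/(R*T))
T = 647 + 273.15 = 920.15 K
D = 2.4193e-04 * exp(-104e3 / (8.314 * 920.15)) = 3.01754e-10 m^2/s
Step 2: J = D * (C1 - C2) / dx
J = 3.01754e-10 * (3.36 - 1.76) / 9e-04
J = 5.365e-07 kg/(m^2*s)


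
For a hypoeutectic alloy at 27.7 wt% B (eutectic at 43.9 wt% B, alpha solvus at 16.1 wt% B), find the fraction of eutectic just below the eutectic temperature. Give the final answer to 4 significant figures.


f_primary = (C_e - C0) / (C_e - C_alpha_max)
f_primary = (43.9 - 27.7) / (43.9 - 16.1)
f_primary = 0.582734
f_eutectic = 1 - 0.582734 = 0.4173


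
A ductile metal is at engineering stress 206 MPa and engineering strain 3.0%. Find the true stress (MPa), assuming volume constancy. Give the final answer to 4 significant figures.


sigma_true = sigma_eng * (1 + epsilon_eng)
sigma_true = 206 * (1 + 0.03)
sigma_true = 212.2 MPa


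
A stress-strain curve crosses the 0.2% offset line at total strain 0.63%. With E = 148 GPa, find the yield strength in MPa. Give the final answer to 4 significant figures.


Offset strain = 0.002
Elastic strain at yield = total_strain - offset = 6.3e-03 - 0.002 = 4.3e-03
sigma_y = E * elastic_strain = 148000 * 4.3e-03
sigma_y = 636.4 MPa


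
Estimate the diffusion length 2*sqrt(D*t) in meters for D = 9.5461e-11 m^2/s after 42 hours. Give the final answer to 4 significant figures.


t = 42 hr = 151200 s
Diffusion length = 2*sqrt(D*t)
= 2*sqrt(9.5461e-11 * 151200)
= 7.598e-03 m


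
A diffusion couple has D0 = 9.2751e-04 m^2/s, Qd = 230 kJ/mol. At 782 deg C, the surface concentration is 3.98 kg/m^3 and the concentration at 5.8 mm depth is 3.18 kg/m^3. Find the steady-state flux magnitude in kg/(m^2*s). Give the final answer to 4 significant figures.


Step 1: D = D0 * exp(-Qd/(R*T))
T = 782 + 273.15 = 1055.15 K
D = 9.2751e-04 * exp(-230e3 / (8.314 * 1055.15)) = 3.8096e-15 m^2/s
Step 2: J = D * (C1 - C2) / dx
J = 3.8096e-15 * (3.98 - 3.18) / 5.8e-03
J = 5.255e-13 kg/(m^2*s)


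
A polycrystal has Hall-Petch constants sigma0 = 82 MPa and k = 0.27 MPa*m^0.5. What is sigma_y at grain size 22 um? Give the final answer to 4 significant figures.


sigma_y = sigma0 + k / sqrt(d)
d = 22 um = 2.2e-05 m
sigma_y = 82 + 0.27 / sqrt(2.2e-05)
sigma_y = 139.6 MPa


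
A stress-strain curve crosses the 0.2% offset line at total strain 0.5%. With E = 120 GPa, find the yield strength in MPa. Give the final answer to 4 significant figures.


Offset strain = 0.002
Elastic strain at yield = total_strain - offset = 5e-03 - 0.002 = 3e-03
sigma_y = E * elastic_strain = 120000 * 3e-03
sigma_y = 360 MPa


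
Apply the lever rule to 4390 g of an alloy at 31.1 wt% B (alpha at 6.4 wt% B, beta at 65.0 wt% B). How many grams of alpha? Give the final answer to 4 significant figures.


f_alpha = (C_beta - C0) / (C_beta - C_alpha)
f_alpha = (65.0 - 31.1) / (65.0 - 6.4) = 0.578498
m_alpha = f_alpha * m_total = 0.578498 * 4390 = 2540 g


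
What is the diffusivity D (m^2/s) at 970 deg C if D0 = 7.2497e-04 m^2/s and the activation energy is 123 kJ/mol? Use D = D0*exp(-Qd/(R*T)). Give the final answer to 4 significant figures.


D = D0 * exp(-Qd / (R*T))
T = 1243.15 K
D = 7.2497e-04 * exp(-123e3 / (8.314 * 1243.15))
D = 4.92e-09 m^2/s


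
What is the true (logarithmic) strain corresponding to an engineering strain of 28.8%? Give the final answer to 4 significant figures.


epsilon_true = ln(1 + epsilon_eng)
epsilon_true = ln(1 + 0.288)
epsilon_true = 0.2531


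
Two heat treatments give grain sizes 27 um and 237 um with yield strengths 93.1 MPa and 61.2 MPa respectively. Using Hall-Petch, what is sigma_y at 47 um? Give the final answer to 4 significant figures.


sigma_y = sigma0 + k / sqrt(d)
1/sqrt(d1) = 1/sqrt(2.7e-05) = 192.45;  1/sqrt(d2) = 64.957
k = (sigma1 - sigma2) / (1/sqrt(d1) - 1/sqrt(d2)) = (93.1 - 61.2) / (192.45 - 64.957) = 0.25021 MPa*m^0.5
sigma0 = sigma1 - k/sqrt(d1) = 93.1 - 0.25021*192.45 = 44.9471 MPa
sigma_y(d3) = 44.9471 + 0.25021 / sqrt(4.7e-05) = 81.44 MPa


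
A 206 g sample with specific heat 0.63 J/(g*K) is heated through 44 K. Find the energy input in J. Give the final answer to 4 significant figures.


Q = m * cp * dT
Q = 206 * 0.63 * 44
Q = 5710 J
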